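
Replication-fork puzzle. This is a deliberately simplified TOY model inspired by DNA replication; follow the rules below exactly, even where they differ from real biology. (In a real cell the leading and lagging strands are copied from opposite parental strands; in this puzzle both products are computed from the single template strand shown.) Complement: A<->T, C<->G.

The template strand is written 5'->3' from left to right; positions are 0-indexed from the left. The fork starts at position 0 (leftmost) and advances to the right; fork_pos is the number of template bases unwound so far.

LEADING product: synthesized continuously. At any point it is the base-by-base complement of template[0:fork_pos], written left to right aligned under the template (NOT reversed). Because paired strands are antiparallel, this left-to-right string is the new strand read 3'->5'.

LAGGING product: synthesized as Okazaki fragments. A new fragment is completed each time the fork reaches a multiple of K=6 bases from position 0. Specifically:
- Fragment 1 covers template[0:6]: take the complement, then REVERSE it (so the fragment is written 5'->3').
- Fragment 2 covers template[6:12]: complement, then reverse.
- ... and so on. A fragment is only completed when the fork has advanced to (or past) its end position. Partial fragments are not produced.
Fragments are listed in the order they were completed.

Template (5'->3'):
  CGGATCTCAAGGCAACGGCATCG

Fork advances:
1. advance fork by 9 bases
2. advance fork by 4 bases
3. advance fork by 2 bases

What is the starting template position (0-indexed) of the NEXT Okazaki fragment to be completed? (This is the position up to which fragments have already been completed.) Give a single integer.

Answer: 12

Derivation:
Step 1: advance 9 -> fork_pos = 0 + 9 = 9. Reached multiple(s) of 6: 6 -> fragment 1 completed (1 total).
Step 2: advance 4 -> fork_pos = 9 + 4 = 13. Reached multiple(s) of 6: 12 -> fragment 2 completed (2 total).
Step 3: advance 2 -> fork_pos = 13 + 2 = 15. Next multiple of 6 is 18 (not reached); still 2 fragment(s).
2 fragment(s) completed, covering template[0:12] (2 x 6 = 12). The next fragment, fragment 3, covers template[12:18], so it starts at position 12.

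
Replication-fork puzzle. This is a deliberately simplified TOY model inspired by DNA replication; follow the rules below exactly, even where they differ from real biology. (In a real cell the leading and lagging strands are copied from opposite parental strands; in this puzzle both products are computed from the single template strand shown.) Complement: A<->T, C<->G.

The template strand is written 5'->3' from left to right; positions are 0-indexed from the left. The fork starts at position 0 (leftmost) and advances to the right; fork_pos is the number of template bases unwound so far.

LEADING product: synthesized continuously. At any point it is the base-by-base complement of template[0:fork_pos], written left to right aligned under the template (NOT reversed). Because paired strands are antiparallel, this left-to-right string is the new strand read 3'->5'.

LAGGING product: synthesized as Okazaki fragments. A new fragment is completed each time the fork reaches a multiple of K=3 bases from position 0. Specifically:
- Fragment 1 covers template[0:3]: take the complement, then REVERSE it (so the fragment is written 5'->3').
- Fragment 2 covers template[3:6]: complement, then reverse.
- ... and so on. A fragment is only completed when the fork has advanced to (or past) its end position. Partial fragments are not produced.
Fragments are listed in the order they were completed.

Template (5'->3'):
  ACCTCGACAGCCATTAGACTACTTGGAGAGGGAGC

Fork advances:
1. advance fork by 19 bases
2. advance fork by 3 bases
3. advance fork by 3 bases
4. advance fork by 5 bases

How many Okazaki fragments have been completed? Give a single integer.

Answer: 10

Derivation:
Step 1: advance 19 -> fork_pos = 0 + 19 = 19. Reached multiple(s) of 3: 3, 6, 9, 12, 15, 18 -> fragments 1-6 completed (6 total).
Step 2: advance 3 -> fork_pos = 19 + 3 = 22. Reached multiple(s) of 3: 21 -> fragment 7 completed (7 total).
Step 3: advance 3 -> fork_pos = 22 + 3 = 25. Reached multiple(s) of 3: 24 -> fragment 8 completed (8 total).
Step 4: advance 5 -> fork_pos = 25 + 5 = 30. Reached multiple(s) of 3: 27, 30 -> fragments 9-10 completed (10 total).
Check: final fork_pos = 30; the multiples of 3 that are <= 30 are 3..30 -> 30 // 3 = 10 completed fragment(s).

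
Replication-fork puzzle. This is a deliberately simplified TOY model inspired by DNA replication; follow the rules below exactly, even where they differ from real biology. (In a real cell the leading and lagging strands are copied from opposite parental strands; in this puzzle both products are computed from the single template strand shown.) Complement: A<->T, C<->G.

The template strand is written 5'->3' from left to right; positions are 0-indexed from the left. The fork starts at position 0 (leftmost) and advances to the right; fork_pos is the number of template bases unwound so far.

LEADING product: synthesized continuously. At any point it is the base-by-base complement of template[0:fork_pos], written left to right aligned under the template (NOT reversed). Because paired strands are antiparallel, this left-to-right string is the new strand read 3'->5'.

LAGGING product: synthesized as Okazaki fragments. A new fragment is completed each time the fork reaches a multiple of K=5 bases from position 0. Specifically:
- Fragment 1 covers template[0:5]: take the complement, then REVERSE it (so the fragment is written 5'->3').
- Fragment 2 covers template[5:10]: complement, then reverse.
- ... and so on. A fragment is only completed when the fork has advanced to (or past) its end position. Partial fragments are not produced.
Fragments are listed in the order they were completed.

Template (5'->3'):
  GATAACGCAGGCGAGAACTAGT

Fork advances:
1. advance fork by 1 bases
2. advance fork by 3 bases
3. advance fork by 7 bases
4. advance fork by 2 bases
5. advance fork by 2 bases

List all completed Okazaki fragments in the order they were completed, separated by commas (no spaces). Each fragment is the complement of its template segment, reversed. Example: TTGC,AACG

Answer: TTATC,CTGCG,CTCGC

Derivation:
Step 1: advance 1 -> fork_pos = 0 + 1 = 1. Next multiple of 5 is 5 (not reached); still 0 fragment(s).
Step 2: advance 3 -> fork_pos = 1 + 3 = 4. Next multiple of 5 is 5 (not reached); still 0 fragment(s).
Step 3: advance 7 -> fork_pos = 4 + 7 = 11. Reached multiple(s) of 5: 5, 10 -> fragments 1-2 completed (2 total).
Step 4: advance 2 -> fork_pos = 11 + 2 = 13. Next multiple of 5 is 15 (not reached); still 2 fragment(s).
Step 5: advance 2 -> fork_pos = 13 + 2 = 15. Reached multiple(s) of 5: 15 -> fragment 3 completed (3 total).
Final fork_pos = 15, so 3 fragment(s) are complete. Build each: template segment -> complement -> reverse.
Fragment 1: template[0:5] = GATAA -> complement CTATT -> reversed TTATC
Fragment 2: template[5:10] = CGCAG -> complement GCGTC -> reversed CTGCG
Fragment 3: template[10:15] = GCGAG -> complement CGCTC -> reversed CTCGC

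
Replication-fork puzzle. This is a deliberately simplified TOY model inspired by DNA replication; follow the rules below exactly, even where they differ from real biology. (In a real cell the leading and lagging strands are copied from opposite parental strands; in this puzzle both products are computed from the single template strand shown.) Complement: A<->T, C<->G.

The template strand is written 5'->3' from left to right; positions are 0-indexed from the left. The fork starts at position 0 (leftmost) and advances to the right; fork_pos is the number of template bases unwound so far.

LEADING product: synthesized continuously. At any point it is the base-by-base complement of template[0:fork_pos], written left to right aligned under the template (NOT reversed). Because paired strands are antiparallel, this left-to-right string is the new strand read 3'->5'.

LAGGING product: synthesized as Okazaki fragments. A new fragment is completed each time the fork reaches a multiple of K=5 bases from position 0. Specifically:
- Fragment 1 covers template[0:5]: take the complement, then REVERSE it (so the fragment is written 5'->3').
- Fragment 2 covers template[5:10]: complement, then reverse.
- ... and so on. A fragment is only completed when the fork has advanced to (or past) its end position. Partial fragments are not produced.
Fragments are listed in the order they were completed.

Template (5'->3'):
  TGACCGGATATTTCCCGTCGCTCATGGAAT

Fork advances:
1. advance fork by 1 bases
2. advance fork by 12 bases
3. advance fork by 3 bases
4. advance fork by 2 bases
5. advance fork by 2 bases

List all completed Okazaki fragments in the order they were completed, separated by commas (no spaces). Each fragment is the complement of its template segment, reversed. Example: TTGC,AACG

Answer: GGTCA,TATCC,GGAAA,CGACG

Derivation:
Step 1: advance 1 -> fork_pos = 0 + 1 = 1. Next multiple of 5 is 5 (not reached); still 0 fragment(s).
Step 2: advance 12 -> fork_pos = 1 + 12 = 13. Reached multiple(s) of 5: 5, 10 -> fragments 1-2 completed (2 total).
Step 3: advance 3 -> fork_pos = 13 + 3 = 16. Reached multiple(s) of 5: 15 -> fragment 3 completed (3 total).
Step 4: advance 2 -> fork_pos = 16 + 2 = 18. Next multiple of 5 is 20 (not reached); still 3 fragment(s).
Step 5: advance 2 -> fork_pos = 18 + 2 = 20. Reached multiple(s) of 5: 20 -> fragment 4 completed (4 total).
Final fork_pos = 20, so 4 fragment(s) are complete. Build each: template segment -> complement -> reverse.
Fragment 1: template[0:5] = TGACC -> complement ACTGG -> reversed GGTCA
Fragment 2: template[5:10] = GGATA -> complement CCTAT -> reversed TATCC
Fragment 3: template[10:15] = TTTCC -> complement AAAGG -> reversed GGAAA
Fragment 4: template[15:20] = CGTCG -> complement GCAGC -> reversed CGACG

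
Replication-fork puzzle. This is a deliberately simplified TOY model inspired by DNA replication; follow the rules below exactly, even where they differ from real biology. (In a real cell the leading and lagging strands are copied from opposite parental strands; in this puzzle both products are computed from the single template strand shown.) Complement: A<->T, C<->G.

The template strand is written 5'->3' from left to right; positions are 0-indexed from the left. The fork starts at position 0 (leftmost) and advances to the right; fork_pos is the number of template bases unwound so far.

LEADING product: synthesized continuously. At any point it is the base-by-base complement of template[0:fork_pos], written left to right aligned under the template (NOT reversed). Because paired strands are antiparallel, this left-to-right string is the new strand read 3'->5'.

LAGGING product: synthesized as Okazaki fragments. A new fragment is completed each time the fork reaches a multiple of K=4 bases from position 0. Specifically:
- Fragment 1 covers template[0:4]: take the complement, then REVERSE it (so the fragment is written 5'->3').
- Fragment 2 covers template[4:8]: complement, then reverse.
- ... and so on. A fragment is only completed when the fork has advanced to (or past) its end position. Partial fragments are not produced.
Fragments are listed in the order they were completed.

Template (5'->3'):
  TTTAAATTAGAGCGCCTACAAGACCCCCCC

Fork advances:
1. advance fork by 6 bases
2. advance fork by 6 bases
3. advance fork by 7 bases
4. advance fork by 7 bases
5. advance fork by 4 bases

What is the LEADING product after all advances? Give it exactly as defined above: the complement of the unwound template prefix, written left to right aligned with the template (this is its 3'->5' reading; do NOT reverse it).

Step 1: advance 6 -> fork_pos = 0 + 6 = 6.
Step 2: advance 6 -> fork_pos = 6 + 6 = 12.
Step 3: advance 7 -> fork_pos = 12 + 7 = 19.
Step 4: advance 7 -> fork_pos = 19 + 7 = 26.
Step 5: advance 4 -> fork_pos = 26 + 4 = 30.
Unwound prefix: template[0:30] = TTTAAATTAGAGCGCCTACAAGACCCCCCC
Complement it base by base (A<->T, C<->G), keeping left-to-right order:
  [0:5] TTTAA -> AAATT
  [5:10] ATTAG -> TAATC
  [10:15] AGCGC -> TCGCG
  [15:20] CTACA -> GATGT
  [20:25] AGACC -> TCTGG
  [25:30] CCCCC -> GGGGG
Concatenate: AAATTTAATCTCGCGGATGTTCTGGGGGGG (length 30; written aligned with the template, i.e. 3'->5').

Answer: AAATTTAATCTCGCGGATGTTCTGGGGGGG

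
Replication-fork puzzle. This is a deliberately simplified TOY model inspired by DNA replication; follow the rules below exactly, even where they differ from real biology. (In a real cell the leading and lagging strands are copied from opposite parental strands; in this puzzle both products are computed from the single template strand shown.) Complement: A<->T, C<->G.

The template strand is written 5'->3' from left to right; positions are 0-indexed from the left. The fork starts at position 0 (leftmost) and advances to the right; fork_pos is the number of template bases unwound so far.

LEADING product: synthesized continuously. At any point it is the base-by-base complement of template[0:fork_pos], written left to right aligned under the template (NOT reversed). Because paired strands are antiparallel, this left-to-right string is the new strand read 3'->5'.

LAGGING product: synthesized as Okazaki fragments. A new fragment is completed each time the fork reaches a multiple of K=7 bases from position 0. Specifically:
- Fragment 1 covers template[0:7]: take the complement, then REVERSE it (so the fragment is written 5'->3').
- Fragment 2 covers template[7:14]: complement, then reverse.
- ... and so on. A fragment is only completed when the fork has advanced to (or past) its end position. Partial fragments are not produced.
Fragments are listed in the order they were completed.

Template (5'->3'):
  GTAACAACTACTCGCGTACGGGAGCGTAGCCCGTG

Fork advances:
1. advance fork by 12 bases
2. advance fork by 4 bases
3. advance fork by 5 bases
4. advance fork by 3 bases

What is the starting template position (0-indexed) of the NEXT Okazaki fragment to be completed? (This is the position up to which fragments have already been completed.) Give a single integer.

Answer: 21

Derivation:
Step 1: advance 12 -> fork_pos = 0 + 12 = 12. Reached multiple(s) of 7: 7 -> fragment 1 completed (1 total).
Step 2: advance 4 -> fork_pos = 12 + 4 = 16. Reached multiple(s) of 7: 14 -> fragment 2 completed (2 total).
Step 3: advance 5 -> fork_pos = 16 + 5 = 21. Reached multiple(s) of 7: 21 -> fragment 3 completed (3 total).
Step 4: advance 3 -> fork_pos = 21 + 3 = 24. Next multiple of 7 is 28 (not reached); still 3 fragment(s).
3 fragment(s) completed, covering template[0:21] (3 x 7 = 21). The next fragment, fragment 4, covers template[21:28], so it starts at position 21.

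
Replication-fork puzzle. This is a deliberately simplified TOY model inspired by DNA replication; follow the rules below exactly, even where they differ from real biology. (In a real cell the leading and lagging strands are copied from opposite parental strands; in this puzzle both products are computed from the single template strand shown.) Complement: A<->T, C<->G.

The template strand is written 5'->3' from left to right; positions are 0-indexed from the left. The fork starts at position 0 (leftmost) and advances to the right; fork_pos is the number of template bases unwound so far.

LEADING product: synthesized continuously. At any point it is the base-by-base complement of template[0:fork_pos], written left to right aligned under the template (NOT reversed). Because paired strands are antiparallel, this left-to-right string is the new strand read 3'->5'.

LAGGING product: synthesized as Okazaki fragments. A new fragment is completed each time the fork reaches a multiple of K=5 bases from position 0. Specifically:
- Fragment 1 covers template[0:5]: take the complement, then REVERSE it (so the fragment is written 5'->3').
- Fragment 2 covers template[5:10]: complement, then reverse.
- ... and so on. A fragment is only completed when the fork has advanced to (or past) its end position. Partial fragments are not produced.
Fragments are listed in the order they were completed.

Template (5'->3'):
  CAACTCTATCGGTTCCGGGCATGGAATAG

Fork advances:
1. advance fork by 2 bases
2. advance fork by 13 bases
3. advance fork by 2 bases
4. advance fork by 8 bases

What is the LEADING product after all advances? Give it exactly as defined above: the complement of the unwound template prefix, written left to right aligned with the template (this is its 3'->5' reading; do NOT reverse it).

Answer: GTTGAGATAGCCAAGGCCCGTACCT

Derivation:
Step 1: advance 2 -> fork_pos = 0 + 2 = 2.
Step 2: advance 13 -> fork_pos = 2 + 13 = 15.
Step 3: advance 2 -> fork_pos = 15 + 2 = 17.
Step 4: advance 8 -> fork_pos = 17 + 8 = 25.
Unwound prefix: template[0:25] = CAACTCTATCGGTTCCGGGCATGGA
Complement it base by base (A<->T, C<->G), keeping left-to-right order:
  [0:5] CAACT -> GTTGA
  [5:10] CTATC -> GATAG
  [10:15] GGTTC -> CCAAG
  [15:20] CGGGC -> GCCCG
  [20:25] ATGGA -> TACCT
Concatenate: GTTGAGATAGCCAAGGCCCGTACCT (length 25; written aligned with the template, i.e. 3'->5').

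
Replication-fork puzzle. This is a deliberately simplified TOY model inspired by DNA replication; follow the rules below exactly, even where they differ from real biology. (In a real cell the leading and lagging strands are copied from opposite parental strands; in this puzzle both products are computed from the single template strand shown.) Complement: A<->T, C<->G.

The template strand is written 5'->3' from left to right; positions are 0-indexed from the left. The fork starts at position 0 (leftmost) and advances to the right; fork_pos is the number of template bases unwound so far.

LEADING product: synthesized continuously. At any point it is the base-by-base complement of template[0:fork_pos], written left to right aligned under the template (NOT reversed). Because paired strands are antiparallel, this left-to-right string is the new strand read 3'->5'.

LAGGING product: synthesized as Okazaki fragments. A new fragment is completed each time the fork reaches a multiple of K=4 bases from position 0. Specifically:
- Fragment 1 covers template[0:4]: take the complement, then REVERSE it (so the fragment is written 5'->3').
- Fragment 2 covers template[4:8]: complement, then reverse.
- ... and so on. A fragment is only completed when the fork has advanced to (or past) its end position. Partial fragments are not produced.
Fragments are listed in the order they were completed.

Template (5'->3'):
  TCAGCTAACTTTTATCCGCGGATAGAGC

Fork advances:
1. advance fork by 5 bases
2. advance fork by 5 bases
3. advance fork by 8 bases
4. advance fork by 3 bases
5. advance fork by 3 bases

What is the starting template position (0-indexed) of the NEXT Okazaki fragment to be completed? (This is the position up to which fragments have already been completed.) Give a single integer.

Step 1: advance 5 -> fork_pos = 0 + 5 = 5. Reached multiple(s) of 4: 4 -> fragment 1 completed (1 total).
Step 2: advance 5 -> fork_pos = 5 + 5 = 10. Reached multiple(s) of 4: 8 -> fragment 2 completed (2 total).
Step 3: advance 8 -> fork_pos = 10 + 8 = 18. Reached multiple(s) of 4: 12, 16 -> fragments 3-4 completed (4 total).
Step 4: advance 3 -> fork_pos = 18 + 3 = 21. Reached multiple(s) of 4: 20 -> fragment 5 completed (5 total).
Step 5: advance 3 -> fork_pos = 21 + 3 = 24. Reached multiple(s) of 4: 24 -> fragment 6 completed (6 total).
6 fragment(s) completed, covering template[0:24] (6 x 4 = 24). The next fragment, fragment 7, covers template[24:28], so it starts at position 24.

Answer: 24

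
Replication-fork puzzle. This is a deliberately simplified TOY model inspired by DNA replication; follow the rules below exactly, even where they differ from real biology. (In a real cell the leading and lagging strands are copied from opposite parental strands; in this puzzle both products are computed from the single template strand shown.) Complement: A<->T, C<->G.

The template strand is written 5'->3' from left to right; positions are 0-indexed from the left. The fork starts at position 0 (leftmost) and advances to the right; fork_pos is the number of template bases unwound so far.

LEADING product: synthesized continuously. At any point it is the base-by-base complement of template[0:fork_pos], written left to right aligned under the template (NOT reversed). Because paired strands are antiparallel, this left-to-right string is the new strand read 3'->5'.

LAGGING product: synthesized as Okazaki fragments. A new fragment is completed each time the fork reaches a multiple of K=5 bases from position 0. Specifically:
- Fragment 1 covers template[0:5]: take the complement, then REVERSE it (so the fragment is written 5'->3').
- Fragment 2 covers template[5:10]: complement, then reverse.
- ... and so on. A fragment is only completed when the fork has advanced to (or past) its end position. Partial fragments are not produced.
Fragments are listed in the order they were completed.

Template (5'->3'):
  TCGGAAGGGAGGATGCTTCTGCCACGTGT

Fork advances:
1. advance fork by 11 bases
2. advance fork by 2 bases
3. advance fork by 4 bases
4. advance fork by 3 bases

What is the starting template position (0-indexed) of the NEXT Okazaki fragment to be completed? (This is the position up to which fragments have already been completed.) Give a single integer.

Step 1: advance 11 -> fork_pos = 0 + 11 = 11. Reached multiple(s) of 5: 5, 10 -> fragments 1-2 completed (2 total).
Step 2: advance 2 -> fork_pos = 11 + 2 = 13. Next multiple of 5 is 15 (not reached); still 2 fragment(s).
Step 3: advance 4 -> fork_pos = 13 + 4 = 17. Reached multiple(s) of 5: 15 -> fragment 3 completed (3 total).
Step 4: advance 3 -> fork_pos = 17 + 3 = 20. Reached multiple(s) of 5: 20 -> fragment 4 completed (4 total).
4 fragment(s) completed, covering template[0:20] (4 x 5 = 20). The next fragment, fragment 5, covers template[20:25], so it starts at position 20.

Answer: 20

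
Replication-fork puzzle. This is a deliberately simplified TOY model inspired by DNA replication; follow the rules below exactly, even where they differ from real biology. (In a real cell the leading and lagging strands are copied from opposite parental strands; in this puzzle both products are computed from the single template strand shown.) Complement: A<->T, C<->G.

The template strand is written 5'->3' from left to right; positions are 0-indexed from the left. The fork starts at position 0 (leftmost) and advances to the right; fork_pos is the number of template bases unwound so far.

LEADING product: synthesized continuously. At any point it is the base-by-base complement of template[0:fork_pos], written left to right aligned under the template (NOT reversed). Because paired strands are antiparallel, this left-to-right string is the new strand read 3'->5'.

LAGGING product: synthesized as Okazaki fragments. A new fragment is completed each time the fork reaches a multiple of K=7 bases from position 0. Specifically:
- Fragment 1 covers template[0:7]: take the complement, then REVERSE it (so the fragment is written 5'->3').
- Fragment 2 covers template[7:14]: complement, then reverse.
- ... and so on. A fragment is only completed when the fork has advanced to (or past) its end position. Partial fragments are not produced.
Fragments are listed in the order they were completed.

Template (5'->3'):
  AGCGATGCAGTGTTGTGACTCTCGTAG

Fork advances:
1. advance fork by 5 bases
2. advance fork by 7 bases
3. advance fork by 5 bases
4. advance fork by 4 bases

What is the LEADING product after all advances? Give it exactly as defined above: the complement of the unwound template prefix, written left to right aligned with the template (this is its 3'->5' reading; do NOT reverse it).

Answer: TCGCTACGTCACAACACTGAG

Derivation:
Step 1: advance 5 -> fork_pos = 0 + 5 = 5.
Step 2: advance 7 -> fork_pos = 5 + 7 = 12.
Step 3: advance 5 -> fork_pos = 12 + 5 = 17.
Step 4: advance 4 -> fork_pos = 17 + 4 = 21.
Unwound prefix: template[0:21] = AGCGATGCAGTGTTGTGACTC
Complement it base by base (A<->T, C<->G), keeping left-to-right order:
  [0:5] AGCGA -> TCGCT
  [5:10] TGCAG -> ACGTC
  [10:15] TGTTG -> ACAAC
  [15:20] TGACT -> ACTGA
  [20:21] C -> G
Concatenate: TCGCTACGTCACAACACTGAG (length 21; written aligned with the template, i.e. 3'->5').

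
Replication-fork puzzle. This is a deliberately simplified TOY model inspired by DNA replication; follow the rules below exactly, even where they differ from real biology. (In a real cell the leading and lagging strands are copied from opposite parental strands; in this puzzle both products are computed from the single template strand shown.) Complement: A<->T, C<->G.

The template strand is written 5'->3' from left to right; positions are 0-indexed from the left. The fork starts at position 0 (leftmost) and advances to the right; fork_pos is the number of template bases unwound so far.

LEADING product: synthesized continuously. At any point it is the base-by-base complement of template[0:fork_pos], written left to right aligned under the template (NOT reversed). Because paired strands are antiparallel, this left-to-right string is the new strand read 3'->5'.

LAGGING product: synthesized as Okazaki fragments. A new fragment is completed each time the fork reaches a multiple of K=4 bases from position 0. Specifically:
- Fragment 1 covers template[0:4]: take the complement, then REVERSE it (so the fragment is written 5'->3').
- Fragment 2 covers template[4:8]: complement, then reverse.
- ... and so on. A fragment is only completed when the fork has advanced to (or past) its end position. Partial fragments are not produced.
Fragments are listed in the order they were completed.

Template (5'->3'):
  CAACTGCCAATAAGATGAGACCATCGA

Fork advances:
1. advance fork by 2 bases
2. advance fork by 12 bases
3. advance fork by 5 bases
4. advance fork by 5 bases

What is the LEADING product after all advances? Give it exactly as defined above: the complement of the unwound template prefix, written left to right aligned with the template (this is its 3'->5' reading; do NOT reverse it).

Step 1: advance 2 -> fork_pos = 0 + 2 = 2.
Step 2: advance 12 -> fork_pos = 2 + 12 = 14.
Step 3: advance 5 -> fork_pos = 14 + 5 = 19.
Step 4: advance 5 -> fork_pos = 19 + 5 = 24.
Unwound prefix: template[0:24] = CAACTGCCAATAAGATGAGACCAT
Complement it base by base (A<->T, C<->G), keeping left-to-right order:
  [0:5] CAACT -> GTTGA
  [5:10] GCCAA -> CGGTT
  [10:15] TAAGA -> ATTCT
  [15:20] TGAGA -> ACTCT
  [20:24] CCAT -> GGTA
Concatenate: GTTGACGGTTATTCTACTCTGGTA (length 24; written aligned with the template, i.e. 3'->5').

Answer: GTTGACGGTTATTCTACTCTGGTA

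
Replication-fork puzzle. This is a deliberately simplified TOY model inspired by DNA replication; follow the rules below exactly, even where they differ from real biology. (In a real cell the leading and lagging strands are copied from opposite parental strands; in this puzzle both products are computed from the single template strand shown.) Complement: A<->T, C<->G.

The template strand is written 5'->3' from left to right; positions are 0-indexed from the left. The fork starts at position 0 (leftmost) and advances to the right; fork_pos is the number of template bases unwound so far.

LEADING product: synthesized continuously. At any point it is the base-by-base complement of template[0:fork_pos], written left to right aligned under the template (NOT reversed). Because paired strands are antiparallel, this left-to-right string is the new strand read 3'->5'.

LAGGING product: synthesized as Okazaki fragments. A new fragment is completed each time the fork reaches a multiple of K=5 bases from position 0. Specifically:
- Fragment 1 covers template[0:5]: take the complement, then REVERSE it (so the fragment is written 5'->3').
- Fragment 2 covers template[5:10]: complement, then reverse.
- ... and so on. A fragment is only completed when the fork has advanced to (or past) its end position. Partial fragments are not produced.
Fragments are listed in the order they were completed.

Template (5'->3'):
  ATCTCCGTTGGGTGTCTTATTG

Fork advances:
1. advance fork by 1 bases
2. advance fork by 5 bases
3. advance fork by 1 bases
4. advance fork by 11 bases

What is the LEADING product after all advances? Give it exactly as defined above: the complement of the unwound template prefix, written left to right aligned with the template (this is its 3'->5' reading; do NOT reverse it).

Step 1: advance 1 -> fork_pos = 0 + 1 = 1.
Step 2: advance 5 -> fork_pos = 1 + 5 = 6.
Step 3: advance 1 -> fork_pos = 6 + 1 = 7.
Step 4: advance 11 -> fork_pos = 7 + 11 = 18.
Unwound prefix: template[0:18] = ATCTCCGTTGGGTGTCTT
Complement it base by base (A<->T, C<->G), keeping left-to-right order:
  [0:5] ATCTC -> TAGAG
  [5:10] CGTTG -> GCAAC
  [10:15] GGTGT -> CCACA
  [15:18] CTT -> GAA
Concatenate: TAGAGGCAACCCACAGAA (length 18; written aligned with the template, i.e. 3'->5').

Answer: TAGAGGCAACCCACAGAA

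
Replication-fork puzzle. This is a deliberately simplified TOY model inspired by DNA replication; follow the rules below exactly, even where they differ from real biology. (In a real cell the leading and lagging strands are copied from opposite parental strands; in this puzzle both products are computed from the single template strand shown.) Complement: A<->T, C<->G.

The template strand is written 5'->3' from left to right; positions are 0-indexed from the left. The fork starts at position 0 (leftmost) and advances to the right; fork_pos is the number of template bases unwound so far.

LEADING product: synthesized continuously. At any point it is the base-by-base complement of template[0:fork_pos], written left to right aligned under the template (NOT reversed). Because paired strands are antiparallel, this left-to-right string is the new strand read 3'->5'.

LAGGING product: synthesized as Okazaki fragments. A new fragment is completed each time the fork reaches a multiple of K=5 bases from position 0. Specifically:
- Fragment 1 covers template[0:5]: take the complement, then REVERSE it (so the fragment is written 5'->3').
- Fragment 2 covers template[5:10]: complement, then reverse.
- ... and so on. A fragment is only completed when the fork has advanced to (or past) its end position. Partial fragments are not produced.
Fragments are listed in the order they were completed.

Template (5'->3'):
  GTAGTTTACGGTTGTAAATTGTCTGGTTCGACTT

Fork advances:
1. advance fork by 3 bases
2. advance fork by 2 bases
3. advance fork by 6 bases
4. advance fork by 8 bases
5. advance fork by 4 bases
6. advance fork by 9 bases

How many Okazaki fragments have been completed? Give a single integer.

Answer: 6

Derivation:
Step 1: advance 3 -> fork_pos = 0 + 3 = 3. Next multiple of 5 is 5 (not reached); still 0 fragment(s).
Step 2: advance 2 -> fork_pos = 3 + 2 = 5. Reached multiple(s) of 5: 5 -> fragment 1 completed (1 total).
Step 3: advance 6 -> fork_pos = 5 + 6 = 11. Reached multiple(s) of 5: 10 -> fragment 2 completed (2 total).
Step 4: advance 8 -> fork_pos = 11 + 8 = 19. Reached multiple(s) of 5: 15 -> fragment 3 completed (3 total).
Step 5: advance 4 -> fork_pos = 19 + 4 = 23. Reached multiple(s) of 5: 20 -> fragment 4 completed (4 total).
Step 6: advance 9 -> fork_pos = 23 + 9 = 32. Reached multiple(s) of 5: 25, 30 -> fragments 5-6 completed (6 total).
Check: final fork_pos = 32; the multiples of 5 that are <= 32 are 5..30 -> 32 // 5 = 6 completed fragment(s).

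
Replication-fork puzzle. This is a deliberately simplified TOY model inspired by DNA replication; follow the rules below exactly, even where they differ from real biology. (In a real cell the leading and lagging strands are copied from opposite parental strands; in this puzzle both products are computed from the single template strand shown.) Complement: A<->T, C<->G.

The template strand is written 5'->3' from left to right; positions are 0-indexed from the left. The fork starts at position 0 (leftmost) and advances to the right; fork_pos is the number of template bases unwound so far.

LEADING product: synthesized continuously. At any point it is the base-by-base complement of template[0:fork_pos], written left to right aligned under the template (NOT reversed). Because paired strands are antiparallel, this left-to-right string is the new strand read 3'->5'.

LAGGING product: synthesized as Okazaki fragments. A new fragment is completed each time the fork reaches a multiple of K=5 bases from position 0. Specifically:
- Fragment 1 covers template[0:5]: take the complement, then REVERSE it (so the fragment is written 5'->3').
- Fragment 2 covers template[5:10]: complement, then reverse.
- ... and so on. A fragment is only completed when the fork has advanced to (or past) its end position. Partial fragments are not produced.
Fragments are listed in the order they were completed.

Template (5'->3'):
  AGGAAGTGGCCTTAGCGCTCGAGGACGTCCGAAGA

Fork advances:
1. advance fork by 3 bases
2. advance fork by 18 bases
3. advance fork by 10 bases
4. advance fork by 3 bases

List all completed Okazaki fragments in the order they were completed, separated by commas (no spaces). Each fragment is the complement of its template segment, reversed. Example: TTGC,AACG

Answer: TTCCT,GCCAC,CTAAG,GAGCG,TCCTC,GGACG

Derivation:
Step 1: advance 3 -> fork_pos = 0 + 3 = 3. Next multiple of 5 is 5 (not reached); still 0 fragment(s).
Step 2: advance 18 -> fork_pos = 3 + 18 = 21. Reached multiple(s) of 5: 5, 10, 15, 20 -> fragments 1-4 completed (4 total).
Step 3: advance 10 -> fork_pos = 21 + 10 = 31. Reached multiple(s) of 5: 25, 30 -> fragments 5-6 completed (6 total).
Step 4: advance 3 -> fork_pos = 31 + 3 = 34. Next multiple of 5 is 35 (not reached); still 6 fragment(s).
Final fork_pos = 34, so 6 fragment(s) are complete. Build each: template segment -> complement -> reverse.
Fragment 1: template[0:5] = AGGAA -> complement TCCTT -> reversed TTCCT
Fragment 2: template[5:10] = GTGGC -> complement CACCG -> reversed GCCAC
Fragment 3: template[10:15] = CTTAG -> complement GAATC -> reversed CTAAG
Fragment 4: template[15:20] = CGCTC -> complement GCGAG -> reversed GAGCG
Fragment 5: template[20:25] = GAGGA -> complement CTCCT -> reversed TCCTC
Fragment 6: template[25:30] = CGTCC -> complement GCAGG -> reversed GGACG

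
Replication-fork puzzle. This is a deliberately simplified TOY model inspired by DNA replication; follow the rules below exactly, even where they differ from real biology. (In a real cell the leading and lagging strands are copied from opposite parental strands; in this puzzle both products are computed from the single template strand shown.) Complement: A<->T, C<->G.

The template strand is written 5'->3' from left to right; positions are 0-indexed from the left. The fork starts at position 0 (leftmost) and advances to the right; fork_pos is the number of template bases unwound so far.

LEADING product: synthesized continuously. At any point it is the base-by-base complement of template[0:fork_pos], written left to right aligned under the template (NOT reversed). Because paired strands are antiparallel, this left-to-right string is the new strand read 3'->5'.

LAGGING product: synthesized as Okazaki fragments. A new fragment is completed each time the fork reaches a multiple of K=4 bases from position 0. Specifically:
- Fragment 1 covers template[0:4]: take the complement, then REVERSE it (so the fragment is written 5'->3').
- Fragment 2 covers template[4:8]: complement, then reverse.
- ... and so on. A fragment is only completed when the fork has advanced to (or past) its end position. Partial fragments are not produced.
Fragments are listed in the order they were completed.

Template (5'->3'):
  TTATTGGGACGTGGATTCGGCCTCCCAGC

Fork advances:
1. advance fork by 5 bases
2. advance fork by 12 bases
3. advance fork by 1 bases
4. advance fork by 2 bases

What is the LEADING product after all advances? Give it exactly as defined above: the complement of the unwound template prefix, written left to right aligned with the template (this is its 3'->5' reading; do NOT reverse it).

Answer: AATAACCCTGCACCTAAGCC

Derivation:
Step 1: advance 5 -> fork_pos = 0 + 5 = 5.
Step 2: advance 12 -> fork_pos = 5 + 12 = 17.
Step 3: advance 1 -> fork_pos = 17 + 1 = 18.
Step 4: advance 2 -> fork_pos = 18 + 2 = 20.
Unwound prefix: template[0:20] = TTATTGGGACGTGGATTCGG
Complement it base by base (A<->T, C<->G), keeping left-to-right order:
  [0:5] TTATT -> AATAA
  [5:10] GGGAC -> CCCTG
  [10:15] GTGGA -> CACCT
  [15:20] TTCGG -> AAGCC
Concatenate: AATAACCCTGCACCTAAGCC (length 20; written aligned with the template, i.e. 3'->5').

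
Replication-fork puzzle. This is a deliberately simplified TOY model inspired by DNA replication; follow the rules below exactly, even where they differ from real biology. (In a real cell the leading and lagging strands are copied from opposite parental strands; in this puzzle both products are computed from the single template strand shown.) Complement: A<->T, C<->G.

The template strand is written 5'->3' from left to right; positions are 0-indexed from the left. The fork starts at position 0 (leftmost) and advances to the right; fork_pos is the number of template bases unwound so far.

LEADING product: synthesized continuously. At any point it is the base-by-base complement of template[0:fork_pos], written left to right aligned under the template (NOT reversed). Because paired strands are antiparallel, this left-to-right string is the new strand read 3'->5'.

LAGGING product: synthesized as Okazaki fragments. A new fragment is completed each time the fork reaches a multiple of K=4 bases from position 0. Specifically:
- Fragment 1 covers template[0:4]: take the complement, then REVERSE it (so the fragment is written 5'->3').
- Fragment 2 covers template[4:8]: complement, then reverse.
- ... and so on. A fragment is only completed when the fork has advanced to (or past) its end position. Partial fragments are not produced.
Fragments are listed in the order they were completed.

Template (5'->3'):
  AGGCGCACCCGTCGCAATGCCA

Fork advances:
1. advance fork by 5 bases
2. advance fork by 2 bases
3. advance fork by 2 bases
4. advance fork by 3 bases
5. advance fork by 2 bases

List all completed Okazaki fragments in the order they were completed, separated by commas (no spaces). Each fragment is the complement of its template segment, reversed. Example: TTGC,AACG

Step 1: advance 5 -> fork_pos = 0 + 5 = 5. Reached multiple(s) of 4: 4 -> fragment 1 completed (1 total).
Step 2: advance 2 -> fork_pos = 5 + 2 = 7. Next multiple of 4 is 8 (not reached); still 1 fragment(s).
Step 3: advance 2 -> fork_pos = 7 + 2 = 9. Reached multiple(s) of 4: 8 -> fragment 2 completed (2 total).
Step 4: advance 3 -> fork_pos = 9 + 3 = 12. Reached multiple(s) of 4: 12 -> fragment 3 completed (3 total).
Step 5: advance 2 -> fork_pos = 12 + 2 = 14. Next multiple of 4 is 16 (not reached); still 3 fragment(s).
Final fork_pos = 14, so 3 fragment(s) are complete. Build each: template segment -> complement -> reverse.
Fragment 1: template[0:4] = AGGC -> complement TCCG -> reversed GCCT
Fragment 2: template[4:8] = GCAC -> complement CGTG -> reversed GTGC
Fragment 3: template[8:12] = CCGT -> complement GGCA -> reversed ACGG

Answer: GCCT,GTGC,ACGG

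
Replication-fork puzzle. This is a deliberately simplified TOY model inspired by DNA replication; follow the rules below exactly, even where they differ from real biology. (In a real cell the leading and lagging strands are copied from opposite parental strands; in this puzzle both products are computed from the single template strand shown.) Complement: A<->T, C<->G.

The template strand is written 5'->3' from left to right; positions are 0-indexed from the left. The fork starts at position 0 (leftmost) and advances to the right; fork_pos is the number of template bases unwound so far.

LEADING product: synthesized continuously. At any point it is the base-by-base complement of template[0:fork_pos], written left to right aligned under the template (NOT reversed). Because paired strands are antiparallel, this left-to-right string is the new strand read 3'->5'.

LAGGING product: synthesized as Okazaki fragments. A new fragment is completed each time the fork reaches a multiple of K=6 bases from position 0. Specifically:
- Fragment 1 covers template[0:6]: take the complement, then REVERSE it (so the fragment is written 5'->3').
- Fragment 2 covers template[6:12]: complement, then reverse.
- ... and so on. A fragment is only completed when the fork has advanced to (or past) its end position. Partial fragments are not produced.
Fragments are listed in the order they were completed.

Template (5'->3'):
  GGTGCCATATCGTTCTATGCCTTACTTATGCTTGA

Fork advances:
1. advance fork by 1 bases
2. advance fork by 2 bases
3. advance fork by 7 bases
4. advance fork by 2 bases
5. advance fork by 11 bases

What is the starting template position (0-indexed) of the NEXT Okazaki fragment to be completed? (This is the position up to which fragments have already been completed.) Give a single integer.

Step 1: advance 1 -> fork_pos = 0 + 1 = 1. Next multiple of 6 is 6 (not reached); still 0 fragment(s).
Step 2: advance 2 -> fork_pos = 1 + 2 = 3. Next multiple of 6 is 6 (not reached); still 0 fragment(s).
Step 3: advance 7 -> fork_pos = 3 + 7 = 10. Reached multiple(s) of 6: 6 -> fragment 1 completed (1 total).
Step 4: advance 2 -> fork_pos = 10 + 2 = 12. Reached multiple(s) of 6: 12 -> fragment 2 completed (2 total).
Step 5: advance 11 -> fork_pos = 12 + 11 = 23. Reached multiple(s) of 6: 18 -> fragment 3 completed (3 total).
3 fragment(s) completed, covering template[0:18] (3 x 6 = 18). The next fragment, fragment 4, covers template[18:24], so it starts at position 18.

Answer: 18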